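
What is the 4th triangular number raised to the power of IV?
Convert the 4th triangular number (triangular index) → 4×5/2 = 10 (decimal)
Convert IV (Roman numeral) → 4 (decimal)
Compute 10 ^ 4 = 10000
10000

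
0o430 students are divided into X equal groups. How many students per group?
Convert 0o430 (octal) → 4×64 + 3×8 = 280 (decimal)
Convert X (Roman numeral) → 10 (decimal)
Compute 280 ÷ 10 = 28
28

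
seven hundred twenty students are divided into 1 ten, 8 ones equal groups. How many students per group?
Convert seven hundred twenty (English words) → 7×100 + 20 = 720 (decimal)
Convert 1 ten, 8 ones (place-value notation) → 1×10 + 8 = 18 (decimal)
Compute 720 ÷ 18 = 40
40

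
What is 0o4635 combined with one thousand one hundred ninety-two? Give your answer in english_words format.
Convert 0o4635 (octal) → 4×512 + 6×64 + 3×8 + 5 = 2461 (decimal)
Convert one thousand one hundred ninety-two (English words) → 1×1000 + 1×100 + 92 = 1192 (decimal)
Compute 2461 + 1192 = 3653
Convert 3653 (decimal) → 3653 = 3×1000 + 6×100 + 53 → three thousand six hundred fifty-three (English words)
three thousand six hundred fifty-three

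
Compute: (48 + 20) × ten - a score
Convert ten (English words) → 10 (decimal)
Convert a score (colloquial) → 20 (decimal)
Expression in decimal: (48 + 20) × 10 - 20
Parentheses first: 48 + 20 = 68
Multiply: 68 × 10 = 680
Subtract: 680 - 20 = 660
660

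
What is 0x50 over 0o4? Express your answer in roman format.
Convert 0x50 (hexadecimal) → 5×16 = 80 (decimal)
Convert 0o4 (octal) → 4 (decimal)
Compute 80 ÷ 4 = 20
Convert 20 (decimal) → 20 = 10 + 10 → XX (Roman numeral)
XX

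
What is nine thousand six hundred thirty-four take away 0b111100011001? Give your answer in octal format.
Convert nine thousand six hundred thirty-four (English words) → 9×1000 + 6×100 + 34 = 9634 (decimal)
Convert 0b111100011001 (binary) → 2048 + 1024 + 512 + 256 + 16 + 8 + 1 = 3865 (decimal)
Compute 9634 - 3865 = 5769
Convert 5769 (decimal) → 5769 = 1×4096 + 3×512 + 2×64 + 1×8 + 1 → 0o13211 (octal)
0o13211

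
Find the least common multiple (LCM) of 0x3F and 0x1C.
Convert 0x3F (hexadecimal) → 3×16 + 15 = 63 (decimal)
Convert 0x1C (hexadecimal) → 1×16 + 12 = 28 (decimal)
Compute lcm(63, 28) = 252
252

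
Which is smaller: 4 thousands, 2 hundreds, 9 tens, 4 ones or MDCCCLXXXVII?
Convert 4 thousands, 2 hundreds, 9 tens, 4 ones (place-value notation) → 4×1000 + 2×100 + 9×10 + 4 = 4294 (decimal)
Convert MDCCCLXXXVII (Roman numeral) → 1000 + 500 + 100 + 100 + 100 + 50 + 10 + 10 + 10 + 5 + 1 + 1 = 1887 (decimal)
Compare 4294 vs 1887: smaller = 1887
1887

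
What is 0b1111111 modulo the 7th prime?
Convert 0b1111111 (binary) → 64 + 32 + 16 + 8 + 4 + 2 + 1 = 127 (decimal)
Convert the 7th prime (prime index) → 17 (decimal)
Compute 127 mod 17 = 8
8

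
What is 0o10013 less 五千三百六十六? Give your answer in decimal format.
Convert 0o10013 (octal) → 1×4096 + 1×8 + 3 = 4107 (decimal)
Convert 五千三百六十六 (Chinese numeral) → 5×1000 + 3×100 + 6×10 + 6 = 5366 (decimal)
Compute 4107 - 5366 = -1259
-1259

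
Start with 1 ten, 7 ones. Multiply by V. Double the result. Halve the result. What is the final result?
Convert 1 ten, 7 ones (place-value notation) → 1×10 + 7 = 17 (decimal)
Start: 17
Convert V (Roman numeral) → 5 (decimal)
17 × 5 = 85
85 × 2 = 170
170 ÷ 2 = 85
85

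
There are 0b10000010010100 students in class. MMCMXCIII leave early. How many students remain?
Convert 0b10000010010100 (binary) → 8192 + 128 + 16 + 4 = 8340 (decimal)
Convert MMCMXCIII (Roman numeral) → 1000 + 1000 + 900 + 90 + 1 + 1 + 1 = 2993 (decimal)
Compute 8340 - 2993 = 5347
5347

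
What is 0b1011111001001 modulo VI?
Convert 0b1011111001001 (binary) → 4096 + 1024 + 512 + 256 + 128 + 64 + 8 + 1 = 6089 (decimal)
Convert VI (Roman numeral) → 5 + 1 = 6 (decimal)
Compute 6089 mod 6 = 5
5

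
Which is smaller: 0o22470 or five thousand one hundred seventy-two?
Convert 0o22470 (octal) → 2×4096 + 2×512 + 4×64 + 7×8 = 9528 (decimal)
Convert five thousand one hundred seventy-two (English words) → 5×1000 + 1×100 + 72 = 5172 (decimal)
Compare 9528 vs 5172: smaller = 5172
5172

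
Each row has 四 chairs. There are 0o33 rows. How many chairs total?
Convert 四 (Chinese numeral) → 4 (decimal)
Convert 0o33 (octal) → 3×8 + 3 = 27 (decimal)
Compute 4 × 27 = 108
108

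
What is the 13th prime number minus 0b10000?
The 13th prime number = 41
Convert 0b10000 (binary) → 16 (decimal)
Compute 41 - 16 = 25
25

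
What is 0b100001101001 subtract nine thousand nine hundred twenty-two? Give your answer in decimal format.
Convert 0b100001101001 (binary) → 2048 + 64 + 32 + 8 + 1 = 2153 (decimal)
Convert nine thousand nine hundred twenty-two (English words) → 9×1000 + 9×100 + 22 = 9922 (decimal)
Compute 2153 - 9922 = -7769
-7769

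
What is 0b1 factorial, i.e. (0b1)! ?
Convert 0b1 (binary) → 1 (decimal)
Compute 1! = 1
1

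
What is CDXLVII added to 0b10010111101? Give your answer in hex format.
Convert CDXLVII (Roman numeral) → 400 + 40 + 5 + 1 + 1 = 447 (decimal)
Convert 0b10010111101 (binary) → 1024 + 128 + 32 + 16 + 8 + 4 + 1 = 1213 (decimal)
Compute 447 + 1213 = 1660
Convert 1660 (decimal) → 1660 = 6×256 + 7×16 + 12 → 0x67C (hexadecimal)
0x67C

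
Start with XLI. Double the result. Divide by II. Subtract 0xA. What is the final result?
Convert XLI (Roman numeral) → 40 + 1 = 41 (decimal)
Start: 41
41 × 2 = 82
Convert II (Roman numeral) → 1 + 1 = 2 (decimal)
82 ÷ 2 = 41
Convert 0xA (hexadecimal) → 10 (decimal)
41 - 10 = 31
31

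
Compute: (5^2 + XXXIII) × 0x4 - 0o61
Convert 5^2 (power) → 25 (decimal)
Convert XXXIII (Roman numeral) → 10 + 10 + 10 + 1 + 1 + 1 = 33 (decimal)
Convert 0x4 (hexadecimal) → 4 (decimal)
Convert 0o61 (octal) → 6×8 + 1 = 49 (decimal)
Expression in decimal: (25 + 33) × 4 - 49
Parentheses first: 25 + 33 = 58
Multiply: 58 × 4 = 232
Subtract: 232 - 49 = 183
183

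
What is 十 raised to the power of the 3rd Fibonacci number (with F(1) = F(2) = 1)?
Convert 十 (Chinese numeral) → 1×10 = 10 (decimal)
Convert the 3rd Fibonacci number (with F(1) = F(2) = 1) (Fibonacci index) → 1, 1, 2 → 2 (decimal)
Compute 10 ^ 2 = 100
100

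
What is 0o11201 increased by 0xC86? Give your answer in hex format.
Convert 0o11201 (octal) → 1×4096 + 1×512 + 2×64 + 1 = 4737 (decimal)
Convert 0xC86 (hexadecimal) → 12×256 + 8×16 + 6 = 3206 (decimal)
Compute 4737 + 3206 = 7943
Convert 7943 (decimal) → 7943 = 1×4096 + 15×256 + 7 → 0x1F07 (hexadecimal)
0x1F07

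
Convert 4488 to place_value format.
Convert 4488 (decimal) → 4488 = 4×1000 + 4×100 + 8×10 + 8 → 4 thousands, 4 hundreds, 8 tens, 8 ones (place-value notation)
4 thousands, 4 hundreds, 8 tens, 8 ones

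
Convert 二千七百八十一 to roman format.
Convert 二千七百八十一 (Chinese numeral) → 2×1000 + 7×100 + 8×10 + 1 = 2781 (decimal)
Convert 2781 (decimal) → 2781 = 1000 + 1000 + 500 + 100 + 100 + 50 + 10 + 10 + 10 + 1 → MMDCCLXXXI (Roman numeral)
MMDCCLXXXI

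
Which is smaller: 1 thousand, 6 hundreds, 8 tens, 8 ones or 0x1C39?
Convert 1 thousand, 6 hundreds, 8 tens, 8 ones (place-value notation) → 1×1000 + 6×100 + 8×10 + 8 = 1688 (decimal)
Convert 0x1C39 (hexadecimal) → 1×4096 + 12×256 + 3×16 + 9 = 7225 (decimal)
Compare 1688 vs 7225: smaller = 1688
1688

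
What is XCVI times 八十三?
Convert XCVI (Roman numeral) → 90 + 5 + 1 = 96 (decimal)
Convert 八十三 (Chinese numeral) → 8×10 + 3 = 83 (decimal)
Compute 96 × 83 = 7968
7968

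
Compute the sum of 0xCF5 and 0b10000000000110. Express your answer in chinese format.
Convert 0xCF5 (hexadecimal) → 12×256 + 15×16 + 5 = 3317 (decimal)
Convert 0b10000000000110 (binary) → 8192 + 4 + 2 = 8198 (decimal)
Compute 3317 + 8198 = 11515
Convert 11515 (decimal) → 11515 = 1×10000 + 1×1000 + 5×100 + 1×10 + 5 → 一万一千五百一十五 (Chinese numeral)
一万一千五百一十五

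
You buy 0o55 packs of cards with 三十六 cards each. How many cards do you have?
Convert 三十六 (Chinese numeral) → 3×10 + 6 = 36 (decimal)
Convert 0o55 (octal) → 5×8 + 5 = 45 (decimal)
Compute 36 × 45 = 1620
1620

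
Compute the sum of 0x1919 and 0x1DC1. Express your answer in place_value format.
Convert 0x1919 (hexadecimal) → 1×4096 + 9×256 + 1×16 + 9 = 6425 (decimal)
Convert 0x1DC1 (hexadecimal) → 1×4096 + 13×256 + 12×16 + 1 = 7617 (decimal)
Compute 6425 + 7617 = 14042
Convert 14042 (decimal) → 14042 = 14×1000 + 4×10 + 2 → 14 thousands, 4 tens, 2 ones (place-value notation)
14 thousands, 4 tens, 2 ones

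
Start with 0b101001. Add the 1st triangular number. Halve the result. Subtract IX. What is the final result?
Convert 0b101001 (binary) → 32 + 8 + 1 = 41 (decimal)
Start: 41
Convert the 1st triangular number (triangular index) → 1×2/2 = 1 (decimal)
41 + 1 = 42
42 ÷ 2 = 21
Convert IX (Roman numeral) → 9 (decimal)
21 - 9 = 12
12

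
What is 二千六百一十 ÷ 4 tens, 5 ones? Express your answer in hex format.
Convert 二千六百一十 (Chinese numeral) → 2×1000 + 6×100 + 1×10 = 2610 (decimal)
Convert 4 tens, 5 ones (place-value notation) → 4×10 + 5 = 45 (decimal)
Compute 2610 ÷ 45 = 58
Convert 58 (decimal) → 58 = 3×16 + 10 → 0x3A (hexadecimal)
0x3A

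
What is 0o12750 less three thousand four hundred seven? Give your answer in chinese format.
Convert 0o12750 (octal) → 1×4096 + 2×512 + 7×64 + 5×8 = 5608 (decimal)
Convert three thousand four hundred seven (English words) → 3×1000 + 4×100 + 7 = 3407 (decimal)
Compute 5608 - 3407 = 2201
Convert 2201 (decimal) → 2201 = 2×1000 + 2×100 + 1 → 二千二百零一 (Chinese numeral)
二千二百零一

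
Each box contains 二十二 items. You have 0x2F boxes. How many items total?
Convert 二十二 (Chinese numeral) → 2×10 + 2 = 22 (decimal)
Convert 0x2F (hexadecimal) → 2×16 + 15 = 47 (decimal)
Compute 22 × 47 = 1034
1034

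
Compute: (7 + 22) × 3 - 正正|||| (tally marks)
Convert 正正|||| (tally marks) → 5 + 5 + 4 = 14 (decimal)
Expression in decimal: (7 + 22) × 3 - 14
Parentheses first: 7 + 22 = 29
Multiply: 29 × 3 = 87
Subtract: 87 - 14 = 73
73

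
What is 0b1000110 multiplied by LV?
Convert 0b1000110 (binary) → 64 + 4 + 2 = 70 (decimal)
Convert LV (Roman numeral) → 50 + 5 = 55 (decimal)
Compute 70 × 55 = 3850
3850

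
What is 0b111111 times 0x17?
Convert 0b111111 (binary) → 32 + 16 + 8 + 4 + 2 + 1 = 63 (decimal)
Convert 0x17 (hexadecimal) → 1×16 + 7 = 23 (decimal)
Compute 63 × 23 = 1449
1449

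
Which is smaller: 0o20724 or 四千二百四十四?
Convert 0o20724 (octal) → 2×4096 + 7×64 + 2×8 + 4 = 8660 (decimal)
Convert 四千二百四十四 (Chinese numeral) → 4×1000 + 2×100 + 4×10 + 4 = 4244 (decimal)
Compare 8660 vs 4244: smaller = 4244
4244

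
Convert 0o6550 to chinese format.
Convert 0o6550 (octal) → 6×512 + 5×64 + 5×8 = 3432 (decimal)
Convert 3432 (decimal) → 3432 = 3×1000 + 4×100 + 3×10 + 2 → 三千四百三十二 (Chinese numeral)
三千四百三十二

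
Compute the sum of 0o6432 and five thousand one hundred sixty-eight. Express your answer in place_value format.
Convert 0o6432 (octal) → 6×512 + 4×64 + 3×8 + 2 = 3354 (decimal)
Convert five thousand one hundred sixty-eight (English words) → 5×1000 + 1×100 + 68 = 5168 (decimal)
Compute 3354 + 5168 = 8522
Convert 8522 (decimal) → 8522 = 8×1000 + 5×100 + 2×10 + 2 → 8 thousands, 5 hundreds, 2 tens, 2 ones (place-value notation)
8 thousands, 5 hundreds, 2 tens, 2 ones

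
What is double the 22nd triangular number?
The 22nd triangular number = 22×23/2 = 253
Compute 253 × 2 = 506
506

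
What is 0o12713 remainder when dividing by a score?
Convert 0o12713 (octal) → 1×4096 + 2×512 + 7×64 + 1×8 + 3 = 5579 (decimal)
Convert a score (colloquial) → 20 (decimal)
Compute 5579 mod 20 = 19
19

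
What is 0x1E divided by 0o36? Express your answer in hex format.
Convert 0x1E (hexadecimal) → 1×16 + 14 = 30 (decimal)
Convert 0o36 (octal) → 3×8 + 6 = 30 (decimal)
Compute 30 ÷ 30 = 1
Convert 1 (decimal) → 0x1 (hexadecimal)
0x1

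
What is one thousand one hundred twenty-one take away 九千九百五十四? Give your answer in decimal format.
Convert one thousand one hundred twenty-one (English words) → 1×1000 + 1×100 + 21 = 1121 (decimal)
Convert 九千九百五十四 (Chinese numeral) → 9×1000 + 9×100 + 5×10 + 4 = 9954 (decimal)
Compute 1121 - 9954 = -8833
-8833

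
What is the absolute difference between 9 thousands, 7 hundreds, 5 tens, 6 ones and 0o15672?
Convert 9 thousands, 7 hundreds, 5 tens, 6 ones (place-value notation) → 9×1000 + 7×100 + 5×10 + 6 = 9756 (decimal)
Convert 0o15672 (octal) → 1×4096 + 5×512 + 6×64 + 7×8 + 2 = 7098 (decimal)
Compute |9756 - 7098| = 2658
2658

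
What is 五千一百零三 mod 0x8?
Convert 五千一百零三 (Chinese numeral) → 5×1000 + 1×100 + 3 = 5103 (decimal)
Convert 0x8 (hexadecimal) → 8 (decimal)
Compute 5103 mod 8 = 7
7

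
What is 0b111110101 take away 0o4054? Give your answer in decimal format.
Convert 0b111110101 (binary) → 256 + 128 + 64 + 32 + 16 + 4 + 1 = 501 (decimal)
Convert 0o4054 (octal) → 4×512 + 5×8 + 4 = 2092 (decimal)
Compute 501 - 2092 = -1591
-1591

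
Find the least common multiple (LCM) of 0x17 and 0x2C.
Convert 0x17 (hexadecimal) → 1×16 + 7 = 23 (decimal)
Convert 0x2C (hexadecimal) → 2×16 + 12 = 44 (decimal)
Compute lcm(23, 44) = 1012
1012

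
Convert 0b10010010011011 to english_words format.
Convert 0b10010010011011 (binary) → 8192 + 1024 + 128 + 16 + 8 + 2 + 1 = 9371 (decimal)
Convert 9371 (decimal) → 9371 = 9×1000 + 3×100 + 71 → nine thousand three hundred seventy-one (English words)
nine thousand three hundred seventy-one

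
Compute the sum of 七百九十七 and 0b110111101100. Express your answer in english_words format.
Convert 七百九十七 (Chinese numeral) → 7×100 + 9×10 + 7 = 797 (decimal)
Convert 0b110111101100 (binary) → 2048 + 1024 + 256 + 128 + 64 + 32 + 8 + 4 = 3564 (decimal)
Compute 797 + 3564 = 4361
Convert 4361 (decimal) → 4361 = 4×1000 + 3×100 + 61 → four thousand three hundred sixty-one (English words)
four thousand three hundred sixty-one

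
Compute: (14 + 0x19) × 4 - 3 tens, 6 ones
Convert 0x19 (hexadecimal) → 1×16 + 9 = 25 (decimal)
Convert 3 tens, 6 ones (place-value notation) → 3×10 + 6 = 36 (decimal)
Expression in decimal: (14 + 25) × 4 - 36
Parentheses first: 14 + 25 = 39
Multiply: 39 × 4 = 156
Subtract: 156 - 36 = 120
120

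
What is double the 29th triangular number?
The 29th triangular number = 29×30/2 = 435
Compute 435 × 2 = 870
870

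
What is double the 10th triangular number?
The 10th triangular number = 10×11/2 = 55
Compute 55 × 2 = 110
110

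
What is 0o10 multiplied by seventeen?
Convert 0o10 (octal) → 1×8 = 8 (decimal)
Convert seventeen (English words) → 17 (decimal)
Compute 8 × 17 = 136
136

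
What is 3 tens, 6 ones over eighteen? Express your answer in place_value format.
Convert 3 tens, 6 ones (place-value notation) → 3×10 + 6 = 36 (decimal)
Convert eighteen (English words) → 18 (decimal)
Compute 36 ÷ 18 = 2
Convert 2 (decimal) → 2 ones (place-value notation)
2 ones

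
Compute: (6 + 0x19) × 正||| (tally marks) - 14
Convert 0x19 (hexadecimal) → 1×16 + 9 = 25 (decimal)
Convert 正||| (tally marks) → 5 + 3 = 8 (decimal)
Expression in decimal: (6 + 25) × 8 - 14
Parentheses first: 6 + 25 = 31
Multiply: 31 × 8 = 248
Subtract: 248 - 14 = 234
234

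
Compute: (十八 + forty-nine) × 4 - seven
Convert 十八 (Chinese numeral) → 1×10 + 8 = 18 (decimal)
Convert forty-nine (English words) → 49 (decimal)
Convert seven (English words) → 7 (decimal)
Expression in decimal: (18 + 49) × 4 - 7
Parentheses first: 18 + 49 = 67
Multiply: 67 × 4 = 268
Subtract: 268 - 7 = 261
261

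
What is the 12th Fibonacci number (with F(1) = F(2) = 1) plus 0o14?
The 12th Fibonacci number (with F(1) = F(2) = 1): 1, 1, 2, 3, 5, 8, 13, 21, 34, 55, 89, 144 → 144
Convert 0o14 (octal) → 1×8 + 4 = 12 (decimal)
Compute 144 + 12 = 156
156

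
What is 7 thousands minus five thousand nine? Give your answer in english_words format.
Convert 7 thousands (place-value notation) → 7×1000 = 7000 (decimal)
Convert five thousand nine (English words) → 5×1000 + 9 = 5009 (decimal)
Compute 7000 - 5009 = 1991
Convert 1991 (decimal) → 1991 = 1×1000 + 9×100 + 91 → one thousand nine hundred ninety-one (English words)
one thousand nine hundred ninety-one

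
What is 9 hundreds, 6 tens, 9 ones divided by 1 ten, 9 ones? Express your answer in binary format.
Convert 9 hundreds, 6 tens, 9 ones (place-value notation) → 9×100 + 6×10 + 9 = 969 (decimal)
Convert 1 ten, 9 ones (place-value notation) → 1×10 + 9 = 19 (decimal)
Compute 969 ÷ 19 = 51
Convert 51 (decimal) → 51 = 32 + 16 + 2 + 1 → 0b110011 (binary)
0b110011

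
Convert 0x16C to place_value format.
Convert 0x16C (hexadecimal) → 1×256 + 6×16 + 12 = 364 (decimal)
Convert 364 (decimal) → 364 = 3×100 + 6×10 + 4 → 3 hundreds, 6 tens, 4 ones (place-value notation)
3 hundreds, 6 tens, 4 ones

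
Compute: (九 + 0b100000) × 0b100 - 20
Convert 九 (Chinese numeral) → 9 (decimal)
Convert 0b100000 (binary) → 32 (decimal)
Convert 0b100 (binary) → 4 (decimal)
Expression in decimal: (9 + 32) × 4 - 20
Parentheses first: 9 + 32 = 41
Multiply: 41 × 4 = 164
Subtract: 164 - 20 = 144
144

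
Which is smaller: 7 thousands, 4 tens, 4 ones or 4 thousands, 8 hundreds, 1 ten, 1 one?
Convert 7 thousands, 4 tens, 4 ones (place-value notation) → 7×1000 + 4×10 + 4 = 7044 (decimal)
Convert 4 thousands, 8 hundreds, 1 ten, 1 one (place-value notation) → 4×1000 + 8×100 + 1×10 + 1 = 4811 (decimal)
Compare 7044 vs 4811: smaller = 4811
4811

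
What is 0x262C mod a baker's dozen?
Convert 0x262C (hexadecimal) → 2×4096 + 6×256 + 2×16 + 12 = 9772 (decimal)
Convert a baker's dozen (colloquial) → 13 (decimal)
Compute 9772 mod 13 = 9
9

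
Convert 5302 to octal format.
Convert 5302 (decimal) → 5302 = 1×4096 + 2×512 + 2×64 + 6×8 + 6 → 0o12266 (octal)
0o12266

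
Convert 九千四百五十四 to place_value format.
Convert 九千四百五十四 (Chinese numeral) → 9×1000 + 4×100 + 5×10 + 4 = 9454 (decimal)
Convert 9454 (decimal) → 9454 = 9×1000 + 4×100 + 5×10 + 4 → 9 thousands, 4 hundreds, 5 tens, 4 ones (place-value notation)
9 thousands, 4 hundreds, 5 tens, 4 ones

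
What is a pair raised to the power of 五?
Convert a pair (colloquial) → 2 (decimal)
Convert 五 (Chinese numeral) → 5 (decimal)
Compute 2 ^ 5 = 32
32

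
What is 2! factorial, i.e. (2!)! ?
Convert 2! (factorial) → 2 (decimal)
Compute 2! = 2
2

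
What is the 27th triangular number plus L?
The 27th triangular number = 27×28/2 = 378
Convert L (Roman numeral) → 50 (decimal)
Compute 378 + 50 = 428
428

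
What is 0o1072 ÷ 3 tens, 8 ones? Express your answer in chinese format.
Convert 0o1072 (octal) → 1×512 + 7×8 + 2 = 570 (decimal)
Convert 3 tens, 8 ones (place-value notation) → 3×10 + 8 = 38 (decimal)
Compute 570 ÷ 38 = 15
Convert 15 (decimal) → 15 = 1×10 + 5 → 十五 (Chinese numeral)
十五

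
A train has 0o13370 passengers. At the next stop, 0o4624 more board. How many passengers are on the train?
Convert 0o13370 (octal) → 1×4096 + 3×512 + 3×64 + 7×8 = 5880 (decimal)
Convert 0o4624 (octal) → 4×512 + 6×64 + 2×8 + 4 = 2452 (decimal)
Compute 5880 + 2452 = 8332
8332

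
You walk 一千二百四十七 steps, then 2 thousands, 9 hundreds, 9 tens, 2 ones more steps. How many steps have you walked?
Convert 一千二百四十七 (Chinese numeral) → 1×1000 + 2×100 + 4×10 + 7 = 1247 (decimal)
Convert 2 thousands, 9 hundreds, 9 tens, 2 ones (place-value notation) → 2×1000 + 9×100 + 9×10 + 2 = 2992 (decimal)
Compute 1247 + 2992 = 4239
4239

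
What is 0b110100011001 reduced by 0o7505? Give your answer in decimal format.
Convert 0b110100011001 (binary) → 2048 + 1024 + 256 + 16 + 8 + 1 = 3353 (decimal)
Convert 0o7505 (octal) → 7×512 + 5×64 + 5 = 3909 (decimal)
Compute 3353 - 3909 = -556
-556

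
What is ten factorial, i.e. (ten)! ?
Convert ten (English words) → 10 (decimal)
Compute 10! = 3628800
3628800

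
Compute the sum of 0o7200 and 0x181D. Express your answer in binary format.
Convert 0o7200 (octal) → 7×512 + 2×64 = 3712 (decimal)
Convert 0x181D (hexadecimal) → 1×4096 + 8×256 + 1×16 + 13 = 6173 (decimal)
Compute 3712 + 6173 = 9885
Convert 9885 (decimal) → 9885 = 8192 + 1024 + 512 + 128 + 16 + 8 + 4 + 1 → 0b10011010011101 (binary)
0b10011010011101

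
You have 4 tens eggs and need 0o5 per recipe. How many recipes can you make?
Convert 4 tens (place-value notation) → 4×10 = 40 (decimal)
Convert 0o5 (octal) → 5 (decimal)
Compute 40 ÷ 5 = 8
8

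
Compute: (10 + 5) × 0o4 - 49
Convert 0o4 (octal) → 4 (decimal)
Expression in decimal: (10 + 5) × 4 - 49
Parentheses first: 10 + 5 = 15
Multiply: 15 × 4 = 60
Subtract: 60 - 49 = 11
11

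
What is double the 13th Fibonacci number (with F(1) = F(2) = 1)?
The 13th Fibonacci number (with F(1) = F(2) = 1): 1, 1, 2, 3, 5, 8, 13, 21, 34, 55, 89, 144, 233 → 233
Compute 233 × 2 = 466
466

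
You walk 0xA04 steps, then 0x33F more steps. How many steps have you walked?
Convert 0xA04 (hexadecimal) → 10×256 + 4 = 2564 (decimal)
Convert 0x33F (hexadecimal) → 3×256 + 3×16 + 15 = 831 (decimal)
Compute 2564 + 831 = 3395
3395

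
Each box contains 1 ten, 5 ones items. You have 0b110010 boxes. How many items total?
Convert 1 ten, 5 ones (place-value notation) → 1×10 + 5 = 15 (decimal)
Convert 0b110010 (binary) → 32 + 16 + 2 = 50 (decimal)
Compute 15 × 50 = 750
750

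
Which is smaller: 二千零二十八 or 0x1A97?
Convert 二千零二十八 (Chinese numeral) → 2×1000 + 2×10 + 8 = 2028 (decimal)
Convert 0x1A97 (hexadecimal) → 1×4096 + 10×256 + 9×16 + 7 = 6807 (decimal)
Compare 2028 vs 6807: smaller = 2028
2028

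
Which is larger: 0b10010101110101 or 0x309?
Convert 0b10010101110101 (binary) → 8192 + 1024 + 256 + 64 + 32 + 16 + 4 + 1 = 9589 (decimal)
Convert 0x309 (hexadecimal) → 3×256 + 9 = 777 (decimal)
Compare 9589 vs 777: larger = 9589
9589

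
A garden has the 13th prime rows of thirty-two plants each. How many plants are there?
Convert thirty-two (English words) → 32 (decimal)
Convert the 13th prime (prime index) → 41 (decimal)
Compute 32 × 41 = 1312
1312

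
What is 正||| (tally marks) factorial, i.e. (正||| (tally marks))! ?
Convert 正||| (tally marks) → 5 + 3 = 8 (decimal)
Compute 8! = 40320
40320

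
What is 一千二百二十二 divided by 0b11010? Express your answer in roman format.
Convert 一千二百二十二 (Chinese numeral) → 1×1000 + 2×100 + 2×10 + 2 = 1222 (decimal)
Convert 0b11010 (binary) → 16 + 8 + 2 = 26 (decimal)
Compute 1222 ÷ 26 = 47
Convert 47 (decimal) → 47 = 40 + 5 + 1 + 1 → XLVII (Roman numeral)
XLVII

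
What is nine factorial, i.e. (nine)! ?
Convert nine (English words) → 9 (decimal)
Compute 9! = 362880
362880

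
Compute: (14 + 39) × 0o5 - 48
Convert 0o5 (octal) → 5 (decimal)
Expression in decimal: (14 + 39) × 5 - 48
Parentheses first: 14 + 39 = 53
Multiply: 53 × 5 = 265
Subtract: 265 - 48 = 217
217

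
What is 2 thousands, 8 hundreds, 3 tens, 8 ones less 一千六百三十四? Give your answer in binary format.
Convert 2 thousands, 8 hundreds, 3 tens, 8 ones (place-value notation) → 2×1000 + 8×100 + 3×10 + 8 = 2838 (decimal)
Convert 一千六百三十四 (Chinese numeral) → 1×1000 + 6×100 + 3×10 + 4 = 1634 (decimal)
Compute 2838 - 1634 = 1204
Convert 1204 (decimal) → 1204 = 1024 + 128 + 32 + 16 + 4 → 0b10010110100 (binary)
0b10010110100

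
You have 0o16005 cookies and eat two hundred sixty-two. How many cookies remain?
Convert 0o16005 (octal) → 1×4096 + 6×512 + 5 = 7173 (decimal)
Convert two hundred sixty-two (English words) → 2×100 + 62 = 262 (decimal)
Compute 7173 - 262 = 6911
6911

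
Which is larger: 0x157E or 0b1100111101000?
Convert 0x157E (hexadecimal) → 1×4096 + 5×256 + 7×16 + 14 = 5502 (decimal)
Convert 0b1100111101000 (binary) → 4096 + 2048 + 256 + 128 + 64 + 32 + 8 = 6632 (decimal)
Compare 5502 vs 6632: larger = 6632
6632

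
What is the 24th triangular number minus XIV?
The 24th triangular number = 24×25/2 = 300
Convert XIV (Roman numeral) → 10 + 4 = 14 (decimal)
Compute 300 - 14 = 286
286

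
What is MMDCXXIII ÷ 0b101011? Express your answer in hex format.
Convert MMDCXXIII (Roman numeral) → 1000 + 1000 + 500 + 100 + 10 + 10 + 1 + 1 + 1 = 2623 (decimal)
Convert 0b101011 (binary) → 32 + 8 + 2 + 1 = 43 (decimal)
Compute 2623 ÷ 43 = 61
Convert 61 (decimal) → 61 = 3×16 + 13 → 0x3D (hexadecimal)
0x3D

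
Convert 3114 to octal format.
Convert 3114 (decimal) → 3114 = 6×512 + 5×8 + 2 → 0o6052 (octal)
0o6052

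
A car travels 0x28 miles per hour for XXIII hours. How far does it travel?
Convert 0x28 (hexadecimal) → 2×16 + 8 = 40 (decimal)
Convert XXIII (Roman numeral) → 10 + 10 + 1 + 1 + 1 = 23 (decimal)
Compute 40 × 23 = 920
920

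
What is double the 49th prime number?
The 49th prime number = 227
Compute 227 × 2 = 454
454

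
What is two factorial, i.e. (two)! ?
Convert two (English words) → 2 (decimal)
Compute 2! = 2
2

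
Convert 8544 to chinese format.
Convert 8544 (decimal) → 8544 = 8×1000 + 5×100 + 4×10 + 4 → 八千五百四十四 (Chinese numeral)
八千五百四十四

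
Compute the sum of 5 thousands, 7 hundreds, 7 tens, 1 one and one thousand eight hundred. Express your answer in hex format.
Convert 5 thousands, 7 hundreds, 7 tens, 1 one (place-value notation) → 5×1000 + 7×100 + 7×10 + 1 = 5771 (decimal)
Convert one thousand eight hundred (English words) → 1×1000 + 8×100 = 1800 (decimal)
Compute 5771 + 1800 = 7571
Convert 7571 (decimal) → 7571 = 1×4096 + 13×256 + 9×16 + 3 → 0x1D93 (hexadecimal)
0x1D93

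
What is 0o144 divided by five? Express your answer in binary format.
Convert 0o144 (octal) → 1×64 + 4×8 + 4 = 100 (decimal)
Convert five (English words) → 5 (decimal)
Compute 100 ÷ 5 = 20
Convert 20 (decimal) → 20 = 16 + 4 → 0b10100 (binary)
0b10100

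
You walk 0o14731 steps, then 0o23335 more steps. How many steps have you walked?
Convert 0o14731 (octal) → 1×4096 + 4×512 + 7×64 + 3×8 + 1 = 6617 (decimal)
Convert 0o23335 (octal) → 2×4096 + 3×512 + 3×64 + 3×8 + 5 = 9949 (decimal)
Compute 6617 + 9949 = 16566
16566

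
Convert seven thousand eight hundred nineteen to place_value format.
Convert seven thousand eight hundred nineteen (English words) → 7×1000 + 8×100 + 19 = 7819 (decimal)
Convert 7819 (decimal) → 7819 = 7×1000 + 8×100 + 1×10 + 9 → 7 thousands, 8 hundreds, 1 ten, 9 ones (place-value notation)
7 thousands, 8 hundreds, 1 ten, 9 ones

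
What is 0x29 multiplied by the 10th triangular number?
Convert 0x29 (hexadecimal) → 2×16 + 9 = 41 (decimal)
Convert the 10th triangular number (triangular index) → 10×11/2 = 55 (decimal)
Compute 41 × 55 = 2255
2255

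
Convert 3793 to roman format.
Convert 3793 (decimal) → 3793 = 1000 + 1000 + 1000 + 500 + 100 + 100 + 90 + 1 + 1 + 1 → MMMDCCXCIII (Roman numeral)
MMMDCCXCIII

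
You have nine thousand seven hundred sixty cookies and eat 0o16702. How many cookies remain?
Convert nine thousand seven hundred sixty (English words) → 9×1000 + 7×100 + 60 = 9760 (decimal)
Convert 0o16702 (octal) → 1×4096 + 6×512 + 7×64 + 2 = 7618 (decimal)
Compute 9760 - 7618 = 2142
2142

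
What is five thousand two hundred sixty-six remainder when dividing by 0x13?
Convert five thousand two hundred sixty-six (English words) → 5×1000 + 2×100 + 66 = 5266 (decimal)
Convert 0x13 (hexadecimal) → 1×16 + 3 = 19 (decimal)
Compute 5266 mod 19 = 3
3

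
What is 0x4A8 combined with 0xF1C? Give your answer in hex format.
Convert 0x4A8 (hexadecimal) → 4×256 + 10×16 + 8 = 1192 (decimal)
Convert 0xF1C (hexadecimal) → 15×256 + 1×16 + 12 = 3868 (decimal)
Compute 1192 + 3868 = 5060
Convert 5060 (decimal) → 5060 = 1×4096 + 3×256 + 12×16 + 4 → 0x13C4 (hexadecimal)
0x13C4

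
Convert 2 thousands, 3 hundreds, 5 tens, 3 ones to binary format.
Convert 2 thousands, 3 hundreds, 5 tens, 3 ones (place-value notation) → 2×1000 + 3×100 + 5×10 + 3 = 2353 (decimal)
Convert 2353 (decimal) → 2353 = 2048 + 256 + 32 + 16 + 1 → 0b100100110001 (binary)
0b100100110001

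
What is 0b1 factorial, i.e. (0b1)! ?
Convert 0b1 (binary) → 1 (decimal)
Compute 1! = 1
1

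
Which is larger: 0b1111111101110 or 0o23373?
Convert 0b1111111101110 (binary) → 4096 + 2048 + 1024 + 512 + 256 + 128 + 64 + 32 + 8 + 4 + 2 = 8174 (decimal)
Convert 0o23373 (octal) → 2×4096 + 3×512 + 3×64 + 7×8 + 3 = 9979 (decimal)
Compare 8174 vs 9979: larger = 9979
9979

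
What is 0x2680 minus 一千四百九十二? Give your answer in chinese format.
Convert 0x2680 (hexadecimal) → 2×4096 + 6×256 + 8×16 = 9856 (decimal)
Convert 一千四百九十二 (Chinese numeral) → 1×1000 + 4×100 + 9×10 + 2 = 1492 (decimal)
Compute 9856 - 1492 = 8364
Convert 8364 (decimal) → 8364 = 8×1000 + 3×100 + 6×10 + 4 → 八千三百六十四 (Chinese numeral)
八千三百六十四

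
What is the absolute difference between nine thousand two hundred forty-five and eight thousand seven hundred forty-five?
Convert nine thousand two hundred forty-five (English words) → 9×1000 + 2×100 + 45 = 9245 (decimal)
Convert eight thousand seven hundred forty-five (English words) → 8×1000 + 7×100 + 45 = 8745 (decimal)
Compute |9245 - 8745| = 500
500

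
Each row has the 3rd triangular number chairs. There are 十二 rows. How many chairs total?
Convert the 3rd triangular number (triangular index) → 3×4/2 = 6 (decimal)
Convert 十二 (Chinese numeral) → 1×10 + 2 = 12 (decimal)
Compute 6 × 12 = 72
72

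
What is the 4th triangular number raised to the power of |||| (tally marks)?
Convert the 4th triangular number (triangular index) → 4×5/2 = 10 (decimal)
Convert |||| (tally marks) → 4 (decimal)
Compute 10 ^ 4 = 10000
10000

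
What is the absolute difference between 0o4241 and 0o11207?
Convert 0o4241 (octal) → 4×512 + 2×64 + 4×8 + 1 = 2209 (decimal)
Convert 0o11207 (octal) → 1×4096 + 1×512 + 2×64 + 7 = 4743 (decimal)
Compute |2209 - 4743| = 2534
2534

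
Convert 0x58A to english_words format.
Convert 0x58A (hexadecimal) → 5×256 + 8×16 + 10 = 1418 (decimal)
Convert 1418 (decimal) → 1418 = 1×1000 + 4×100 + 18 → one thousand four hundred eighteen (English words)
one thousand four hundred eighteen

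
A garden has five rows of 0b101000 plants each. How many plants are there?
Convert 0b101000 (binary) → 32 + 8 = 40 (decimal)
Convert five (English words) → 5 (decimal)
Compute 40 × 5 = 200
200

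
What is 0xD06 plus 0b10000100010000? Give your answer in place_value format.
Convert 0xD06 (hexadecimal) → 13×256 + 6 = 3334 (decimal)
Convert 0b10000100010000 (binary) → 8192 + 256 + 16 = 8464 (decimal)
Compute 3334 + 8464 = 11798
Convert 11798 (decimal) → 11798 = 11×1000 + 7×100 + 9×10 + 8 → 11 thousands, 7 hundreds, 9 tens, 8 ones (place-value notation)
11 thousands, 7 hundreds, 9 tens, 8 ones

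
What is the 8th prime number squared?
The 8th prime number = 19
Compute 19² = 19 × 19 = 361
361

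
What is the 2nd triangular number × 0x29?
Convert the 2nd triangular number (triangular index) → 2×3/2 = 3 (decimal)
Convert 0x29 (hexadecimal) → 2×16 + 9 = 41 (decimal)
Compute 3 × 41 = 123
123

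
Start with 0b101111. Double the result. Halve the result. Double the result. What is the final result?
Convert 0b101111 (binary) → 32 + 8 + 4 + 2 + 1 = 47 (decimal)
Start: 47
47 × 2 = 94
94 ÷ 2 = 47
47 × 2 = 94
94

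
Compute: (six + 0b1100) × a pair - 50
Convert six (English words) → 6 (decimal)
Convert 0b1100 (binary) → 8 + 4 = 12 (decimal)
Convert a pair (colloquial) → 2 (decimal)
Expression in decimal: (6 + 12) × 2 - 50
Parentheses first: 6 + 12 = 18
Multiply: 18 × 2 = 36
Subtract: 36 - 50 = -14
-14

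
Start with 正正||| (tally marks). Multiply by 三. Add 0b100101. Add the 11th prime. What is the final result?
Convert 正正||| (tally marks) → 5 + 5 + 3 = 13 (decimal)
Start: 13
Convert 三 (Chinese numeral) → 3 (decimal)
13 × 3 = 39
Convert 0b100101 (binary) → 32 + 4 + 1 = 37 (decimal)
39 + 37 = 76
Convert the 11th prime (prime index) → 31 (decimal)
76 + 31 = 107
107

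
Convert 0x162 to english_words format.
Convert 0x162 (hexadecimal) → 1×256 + 6×16 + 2 = 354 (decimal)
Convert 354 (decimal) → 354 = 3×100 + 54 → three hundred fifty-four (English words)
three hundred fifty-four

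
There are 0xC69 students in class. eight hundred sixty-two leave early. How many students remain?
Convert 0xC69 (hexadecimal) → 12×256 + 6×16 + 9 = 3177 (decimal)
Convert eight hundred sixty-two (English words) → 8×100 + 62 = 862 (decimal)
Compute 3177 - 862 = 2315
2315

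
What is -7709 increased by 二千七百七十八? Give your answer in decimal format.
Convert 二千七百七十八 (Chinese numeral) → 2×1000 + 7×100 + 7×10 + 8 = 2778 (decimal)
Compute -7709 + 2778 = -4931
-4931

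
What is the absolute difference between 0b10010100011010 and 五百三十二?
Convert 0b10010100011010 (binary) → 8192 + 1024 + 256 + 16 + 8 + 2 = 9498 (decimal)
Convert 五百三十二 (Chinese numeral) → 5×100 + 3×10 + 2 = 532 (decimal)
Compute |9498 - 532| = 8966
8966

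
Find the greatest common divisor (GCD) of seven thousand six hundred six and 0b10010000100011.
Convert seven thousand six hundred six (English words) → 7×1000 + 6×100 + 6 = 7606 (decimal)
Convert 0b10010000100011 (binary) → 8192 + 1024 + 32 + 2 + 1 = 9251 (decimal)
Compute gcd(7606, 9251) = 1
1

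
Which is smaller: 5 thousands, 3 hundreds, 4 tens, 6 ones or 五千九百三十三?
Convert 5 thousands, 3 hundreds, 4 tens, 6 ones (place-value notation) → 5×1000 + 3×100 + 4×10 + 6 = 5346 (decimal)
Convert 五千九百三十三 (Chinese numeral) → 5×1000 + 9×100 + 3×10 + 3 = 5933 (decimal)
Compare 5346 vs 5933: smaller = 5346
5346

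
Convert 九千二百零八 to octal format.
Convert 九千二百零八 (Chinese numeral) → 9×1000 + 2×100 + 8 = 9208 (decimal)
Convert 9208 (decimal) → 9208 = 2×4096 + 1×512 + 7×64 + 7×8 → 0o21770 (octal)
0o21770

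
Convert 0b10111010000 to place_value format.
Convert 0b10111010000 (binary) → 1024 + 256 + 128 + 64 + 16 = 1488 (decimal)
Convert 1488 (decimal) → 1488 = 1×1000 + 4×100 + 8×10 + 8 → 1 thousand, 4 hundreds, 8 tens, 8 ones (place-value notation)
1 thousand, 4 hundreds, 8 tens, 8 ones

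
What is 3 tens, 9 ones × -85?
Convert 3 tens, 9 ones (place-value notation) → 3×10 + 9 = 39 (decimal)
Compute 39 × -85 = -3315
-3315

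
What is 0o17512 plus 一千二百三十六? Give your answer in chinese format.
Convert 0o17512 (octal) → 1×4096 + 7×512 + 5×64 + 1×8 + 2 = 8010 (decimal)
Convert 一千二百三十六 (Chinese numeral) → 1×1000 + 2×100 + 3×10 + 6 = 1236 (decimal)
Compute 8010 + 1236 = 9246
Convert 9246 (decimal) → 9246 = 9×1000 + 2×100 + 4×10 + 6 → 九千二百四十六 (Chinese numeral)
九千二百四十六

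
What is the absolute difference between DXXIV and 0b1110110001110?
Convert DXXIV (Roman numeral) → 500 + 10 + 10 + 4 = 524 (decimal)
Convert 0b1110110001110 (binary) → 4096 + 2048 + 1024 + 256 + 128 + 8 + 4 + 2 = 7566 (decimal)
Compute |524 - 7566| = 7042
7042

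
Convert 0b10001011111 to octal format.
Convert 0b10001011111 (binary) → 1024 + 64 + 16 + 8 + 4 + 2 + 1 = 1119 (decimal)
Convert 1119 (decimal) → 1119 = 2×512 + 1×64 + 3×8 + 7 → 0o2137 (octal)
0o2137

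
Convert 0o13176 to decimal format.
Convert 0o13176 (octal) → 1×4096 + 3×512 + 1×64 + 7×8 + 6 = 5758 (decimal)
5758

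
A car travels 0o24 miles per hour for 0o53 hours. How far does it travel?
Convert 0o24 (octal) → 2×8 + 4 = 20 (decimal)
Convert 0o53 (octal) → 5×8 + 3 = 43 (decimal)
Compute 20 × 43 = 860
860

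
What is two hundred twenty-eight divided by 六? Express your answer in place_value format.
Convert two hundred twenty-eight (English words) → 2×100 + 28 = 228 (decimal)
Convert 六 (Chinese numeral) → 6 (decimal)
Compute 228 ÷ 6 = 38
Convert 38 (decimal) → 38 = 3×10 + 8 → 3 tens, 8 ones (place-value notation)
3 tens, 8 ones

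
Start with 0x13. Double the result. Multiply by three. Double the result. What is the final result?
Convert 0x13 (hexadecimal) → 1×16 + 3 = 19 (decimal)
Start: 19
19 × 2 = 38
Convert three (English words) → 3 (decimal)
38 × 3 = 114
114 × 2 = 228
228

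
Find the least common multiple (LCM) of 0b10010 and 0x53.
Convert 0b10010 (binary) → 16 + 2 = 18 (decimal)
Convert 0x53 (hexadecimal) → 5×16 + 3 = 83 (decimal)
Compute lcm(18, 83) = 1494
1494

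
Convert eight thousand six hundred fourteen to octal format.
Convert eight thousand six hundred fourteen (English words) → 8×1000 + 6×100 + 14 = 8614 (decimal)
Convert 8614 (decimal) → 8614 = 2×4096 + 6×64 + 4×8 + 6 → 0o20646 (octal)
0o20646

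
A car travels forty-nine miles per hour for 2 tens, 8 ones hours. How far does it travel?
Convert forty-nine (English words) → 49 (decimal)
Convert 2 tens, 8 ones (place-value notation) → 2×10 + 8 = 28 (decimal)
Compute 49 × 28 = 1372
1372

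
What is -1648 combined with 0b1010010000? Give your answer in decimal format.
Convert 0b1010010000 (binary) → 512 + 128 + 16 = 656 (decimal)
Compute -1648 + 656 = -992
-992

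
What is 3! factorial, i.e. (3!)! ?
Convert 3! (factorial) → 6 (decimal)
Compute 6! = 720
720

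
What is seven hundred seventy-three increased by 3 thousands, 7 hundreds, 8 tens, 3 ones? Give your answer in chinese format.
Convert seven hundred seventy-three (English words) → 7×100 + 73 = 773 (decimal)
Convert 3 thousands, 7 hundreds, 8 tens, 3 ones (place-value notation) → 3×1000 + 7×100 + 8×10 + 3 = 3783 (decimal)
Compute 773 + 3783 = 4556
Convert 4556 (decimal) → 4556 = 4×1000 + 5×100 + 5×10 + 6 → 四千五百五十六 (Chinese numeral)
四千五百五十六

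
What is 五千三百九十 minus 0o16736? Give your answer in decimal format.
Convert 五千三百九十 (Chinese numeral) → 5×1000 + 3×100 + 9×10 = 5390 (decimal)
Convert 0o16736 (octal) → 1×4096 + 6×512 + 7×64 + 3×8 + 6 = 7646 (decimal)
Compute 5390 - 7646 = -2256
-2256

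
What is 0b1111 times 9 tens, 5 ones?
Convert 0b1111 (binary) → 8 + 4 + 2 + 1 = 15 (decimal)
Convert 9 tens, 5 ones (place-value notation) → 9×10 + 5 = 95 (decimal)
Compute 15 × 95 = 1425
1425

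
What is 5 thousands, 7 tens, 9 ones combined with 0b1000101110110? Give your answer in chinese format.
Convert 5 thousands, 7 tens, 9 ones (place-value notation) → 5×1000 + 7×10 + 9 = 5079 (decimal)
Convert 0b1000101110110 (binary) → 4096 + 256 + 64 + 32 + 16 + 4 + 2 = 4470 (decimal)
Compute 5079 + 4470 = 9549
Convert 9549 (decimal) → 9549 = 9×1000 + 5×100 + 4×10 + 9 → 九千五百四十九 (Chinese numeral)
九千五百四十九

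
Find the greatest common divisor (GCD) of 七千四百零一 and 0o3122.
Convert 七千四百零一 (Chinese numeral) → 7×1000 + 4×100 + 1 = 7401 (decimal)
Convert 0o3122 (octal) → 3×512 + 1×64 + 2×8 + 2 = 1618 (decimal)
Compute gcd(7401, 1618) = 1
1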